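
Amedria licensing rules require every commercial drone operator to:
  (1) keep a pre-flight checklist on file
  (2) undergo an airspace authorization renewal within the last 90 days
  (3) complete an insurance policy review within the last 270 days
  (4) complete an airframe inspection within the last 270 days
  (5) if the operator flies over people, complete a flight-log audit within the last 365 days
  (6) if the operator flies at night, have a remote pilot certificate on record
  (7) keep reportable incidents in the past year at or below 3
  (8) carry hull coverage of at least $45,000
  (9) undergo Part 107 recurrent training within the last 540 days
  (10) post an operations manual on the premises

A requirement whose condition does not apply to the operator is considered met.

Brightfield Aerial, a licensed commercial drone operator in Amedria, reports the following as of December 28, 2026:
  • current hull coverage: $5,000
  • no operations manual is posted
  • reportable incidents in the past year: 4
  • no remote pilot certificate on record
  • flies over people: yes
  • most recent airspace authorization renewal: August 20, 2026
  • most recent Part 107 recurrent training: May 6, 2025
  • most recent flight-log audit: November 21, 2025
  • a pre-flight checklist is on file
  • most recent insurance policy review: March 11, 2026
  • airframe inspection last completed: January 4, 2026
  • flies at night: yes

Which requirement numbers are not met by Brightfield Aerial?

2, 3, 4, 5, 6, 7, 8, 9, 10

1. pre-flight checklist present → met
2. airspace authorization renewal 130 days ago vs limit 90 → not met
3. insurance policy review 292 days ago vs limit 270 → not met
4. airframe inspection 358 days ago vs limit 270 → not met
5. condition 'flies over people' holds; flight-log audit 402 days ago vs limit 365 → not met
6. condition 'flies at night' holds; remote pilot certificate absent → not met
7. reportable incidents in the past year 4 > 3 → not met
8. hull coverage $5,000 < $45,000 → not met
9. Part 107 recurrent training 601 days ago vs limit 540 → not met
10. operations manual absent → not met
Not met: 2, 3, 4, 5, 6, 7, 8, 9, 10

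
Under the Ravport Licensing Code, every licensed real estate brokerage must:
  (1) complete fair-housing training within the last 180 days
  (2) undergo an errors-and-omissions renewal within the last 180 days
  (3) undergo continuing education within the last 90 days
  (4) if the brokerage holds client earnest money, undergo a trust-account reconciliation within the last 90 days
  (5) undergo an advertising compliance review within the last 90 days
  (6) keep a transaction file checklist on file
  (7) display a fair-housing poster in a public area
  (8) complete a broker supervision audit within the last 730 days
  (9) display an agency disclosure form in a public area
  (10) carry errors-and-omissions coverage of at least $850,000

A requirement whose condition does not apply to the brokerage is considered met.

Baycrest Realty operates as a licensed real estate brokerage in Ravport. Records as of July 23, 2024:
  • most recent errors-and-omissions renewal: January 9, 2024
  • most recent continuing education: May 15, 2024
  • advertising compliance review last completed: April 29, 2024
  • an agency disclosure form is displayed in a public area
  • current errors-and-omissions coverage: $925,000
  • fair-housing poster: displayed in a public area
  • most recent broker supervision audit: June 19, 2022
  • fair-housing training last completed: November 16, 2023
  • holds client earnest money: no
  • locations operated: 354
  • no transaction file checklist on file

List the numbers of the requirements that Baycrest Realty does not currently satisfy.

1, 2, 6, 8

1. fair-housing training 250 days ago vs limit 180 → not met
2. errors-and-omissions renewal 196 days ago vs limit 180 → not met
3. continuing education 69 days ago vs limit 90 → met
4. condition 'holds client earnest money' does not hold → requirement n/a → met
5. advertising compliance review 85 days ago vs limit 90 → met
6. transaction file checklist absent → not met
7. fair-housing poster present → met
8. broker supervision audit 765 days ago vs limit 730 → not met
9. agency disclosure form present → met
10. errors-and-omissions coverage $925,000 ≥ $850,000 → met
Not met: 1, 2, 6, 8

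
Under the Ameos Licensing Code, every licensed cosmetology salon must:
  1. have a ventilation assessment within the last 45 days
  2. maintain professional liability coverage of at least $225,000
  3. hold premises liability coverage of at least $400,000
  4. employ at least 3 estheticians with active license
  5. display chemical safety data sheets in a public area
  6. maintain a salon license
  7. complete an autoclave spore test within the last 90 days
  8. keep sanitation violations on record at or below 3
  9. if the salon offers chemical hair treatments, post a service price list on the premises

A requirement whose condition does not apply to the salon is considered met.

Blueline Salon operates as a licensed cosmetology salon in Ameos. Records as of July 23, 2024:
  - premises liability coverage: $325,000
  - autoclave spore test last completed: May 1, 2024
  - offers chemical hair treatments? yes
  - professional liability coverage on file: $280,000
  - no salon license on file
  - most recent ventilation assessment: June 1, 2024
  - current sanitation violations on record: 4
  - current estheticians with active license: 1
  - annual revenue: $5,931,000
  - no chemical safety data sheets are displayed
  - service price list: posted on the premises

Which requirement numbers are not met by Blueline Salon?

1, 3, 4, 5, 6, 8

1. ventilation assessment 52 days ago vs limit 45 → not met
2. professional liability coverage $280,000 ≥ $225,000 → met
3. premises liability coverage $325,000 < $400,000 → not met
4. estheticians with active license 1 < 3 → not met
5. chemical safety data sheets absent → not met
6. salon license absent → not met
7. autoclave spore test 83 days ago vs limit 90 → met
8. sanitation violations on record 4 > 3 → not met
9. condition 'offers chemical hair treatments' holds; service price list present → met
Not met: 1, 3, 4, 5, 6, 8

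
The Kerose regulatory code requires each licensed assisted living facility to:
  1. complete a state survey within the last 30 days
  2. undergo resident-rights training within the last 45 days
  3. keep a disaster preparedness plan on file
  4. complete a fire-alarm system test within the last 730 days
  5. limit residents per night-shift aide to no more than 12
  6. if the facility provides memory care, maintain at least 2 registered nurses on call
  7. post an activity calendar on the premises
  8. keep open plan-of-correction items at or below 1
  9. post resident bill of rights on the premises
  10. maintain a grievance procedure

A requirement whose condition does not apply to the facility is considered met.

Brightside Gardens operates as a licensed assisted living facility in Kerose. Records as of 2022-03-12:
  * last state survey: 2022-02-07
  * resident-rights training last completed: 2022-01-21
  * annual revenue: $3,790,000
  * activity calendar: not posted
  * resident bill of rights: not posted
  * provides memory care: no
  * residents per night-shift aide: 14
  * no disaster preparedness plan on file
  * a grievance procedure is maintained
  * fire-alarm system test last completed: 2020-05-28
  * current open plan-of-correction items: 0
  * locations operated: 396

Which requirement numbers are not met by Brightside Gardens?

1. state survey 33 days ago vs limit 30 → not met
2. resident-rights training 50 days ago vs limit 45 → not met
3. disaster preparedness plan absent → not met
4. fire-alarm system test 653 days ago vs limit 730 → met
5. residents per night-shift aide 14 > 12 → not met
6. condition 'provides memory care' does not hold → requirement n/a → met
7. activity calendar absent → not met
8. open plan-of-correction items 0 ≤ 1 → met
9. resident bill of rights absent → not met
10. grievance procedure present → met
Not met: 1, 2, 3, 5, 7, 9

1, 2, 3, 5, 7, 9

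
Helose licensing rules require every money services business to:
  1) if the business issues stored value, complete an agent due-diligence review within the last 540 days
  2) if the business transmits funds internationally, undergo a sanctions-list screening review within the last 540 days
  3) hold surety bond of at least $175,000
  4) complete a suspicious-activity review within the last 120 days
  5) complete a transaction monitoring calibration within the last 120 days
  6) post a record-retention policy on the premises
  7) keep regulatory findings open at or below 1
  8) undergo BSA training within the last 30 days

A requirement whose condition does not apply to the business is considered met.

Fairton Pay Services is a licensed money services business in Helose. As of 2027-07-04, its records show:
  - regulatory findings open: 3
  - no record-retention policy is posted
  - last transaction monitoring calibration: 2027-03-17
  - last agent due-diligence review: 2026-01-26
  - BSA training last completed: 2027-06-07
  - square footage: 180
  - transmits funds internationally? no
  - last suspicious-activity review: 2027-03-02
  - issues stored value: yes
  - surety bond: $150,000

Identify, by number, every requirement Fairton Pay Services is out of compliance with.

1. condition 'issues stored value' holds; agent due-diligence review 524 days ago vs limit 540 → met
2. condition 'transmits funds internationally' does not hold → requirement n/a → met
3. surety bond $150,000 < $175,000 → not met
4. suspicious-activity review 124 days ago vs limit 120 → not met
5. transaction monitoring calibration 109 days ago vs limit 120 → met
6. record-retention policy absent → not met
7. regulatory findings open 3 > 1 → not met
8. BSA training 27 days ago vs limit 30 → met
Not met: 3, 4, 6, 7

3, 4, 6, 7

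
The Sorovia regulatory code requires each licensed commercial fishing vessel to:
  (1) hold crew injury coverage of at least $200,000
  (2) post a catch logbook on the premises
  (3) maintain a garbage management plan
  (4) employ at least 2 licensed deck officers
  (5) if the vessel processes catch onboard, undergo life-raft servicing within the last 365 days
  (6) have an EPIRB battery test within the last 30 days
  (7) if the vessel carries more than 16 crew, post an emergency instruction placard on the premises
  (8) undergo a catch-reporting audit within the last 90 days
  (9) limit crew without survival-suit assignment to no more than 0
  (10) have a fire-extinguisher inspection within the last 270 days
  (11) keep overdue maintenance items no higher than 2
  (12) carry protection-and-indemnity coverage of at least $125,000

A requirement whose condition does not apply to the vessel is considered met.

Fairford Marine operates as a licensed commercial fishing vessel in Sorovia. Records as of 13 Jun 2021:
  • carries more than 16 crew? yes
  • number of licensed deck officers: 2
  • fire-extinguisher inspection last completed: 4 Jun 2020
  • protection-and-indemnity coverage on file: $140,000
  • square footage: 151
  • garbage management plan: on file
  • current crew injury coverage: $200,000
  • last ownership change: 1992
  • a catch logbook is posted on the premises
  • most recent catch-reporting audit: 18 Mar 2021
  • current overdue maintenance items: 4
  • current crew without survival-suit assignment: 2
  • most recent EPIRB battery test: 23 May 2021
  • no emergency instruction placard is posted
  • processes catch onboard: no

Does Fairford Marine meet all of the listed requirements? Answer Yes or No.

No

1. crew injury coverage $200,000 ≥ $200,000 → met
2. catch logbook present → met
3. garbage management plan present → met
4. licensed deck officers 2 ≥ 2 → met
5. condition 'processes catch onboard' does not hold → requirement n/a → met
6. EPIRB battery test 21 days ago vs limit 30 → met
7. condition 'carries more than 16 crew' holds; emergency instruction placard absent → not met
8. catch-reporting audit 87 days ago vs limit 90 → met
9. crew without survival-suit assignment 2 > 0 → not met
10. fire-extinguisher inspection 374 days ago vs limit 270 → not met
11. overdue maintenance items 4 > 2 → not met
12. protection-and-indemnity coverage $140,000 ≥ $125,000 → met
Not met: 7, 9, 10, 11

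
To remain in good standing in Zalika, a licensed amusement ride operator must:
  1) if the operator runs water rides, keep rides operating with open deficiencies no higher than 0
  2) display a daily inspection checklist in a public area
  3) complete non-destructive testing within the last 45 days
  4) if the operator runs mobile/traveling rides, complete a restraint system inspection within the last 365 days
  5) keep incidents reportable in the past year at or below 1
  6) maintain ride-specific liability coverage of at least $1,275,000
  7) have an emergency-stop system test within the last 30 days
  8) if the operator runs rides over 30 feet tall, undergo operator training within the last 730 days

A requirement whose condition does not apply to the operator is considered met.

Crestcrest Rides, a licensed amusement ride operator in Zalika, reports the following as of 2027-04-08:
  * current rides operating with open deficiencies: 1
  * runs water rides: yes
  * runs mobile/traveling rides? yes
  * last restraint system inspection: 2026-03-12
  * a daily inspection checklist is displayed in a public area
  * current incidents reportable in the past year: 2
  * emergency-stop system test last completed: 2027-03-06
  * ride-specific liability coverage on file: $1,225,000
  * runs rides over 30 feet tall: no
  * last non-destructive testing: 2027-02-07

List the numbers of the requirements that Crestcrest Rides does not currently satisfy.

1, 3, 4, 5, 6, 7

1. condition 'runs water rides' holds; rides operating with open deficiencies 1 > 0 → not met
2. daily inspection checklist present → met
3. non-destructive testing 60 days ago vs limit 45 → not met
4. condition 'runs mobile/traveling rides' holds; restraint system inspection 392 days ago vs limit 365 → not met
5. incidents reportable in the past year 2 > 1 → not met
6. ride-specific liability coverage $1,225,000 < $1,275,000 → not met
7. emergency-stop system test 33 days ago vs limit 30 → not met
8. condition 'runs rides over 30 feet tall' does not hold → requirement n/a → met
Not met: 1, 3, 4, 5, 6, 7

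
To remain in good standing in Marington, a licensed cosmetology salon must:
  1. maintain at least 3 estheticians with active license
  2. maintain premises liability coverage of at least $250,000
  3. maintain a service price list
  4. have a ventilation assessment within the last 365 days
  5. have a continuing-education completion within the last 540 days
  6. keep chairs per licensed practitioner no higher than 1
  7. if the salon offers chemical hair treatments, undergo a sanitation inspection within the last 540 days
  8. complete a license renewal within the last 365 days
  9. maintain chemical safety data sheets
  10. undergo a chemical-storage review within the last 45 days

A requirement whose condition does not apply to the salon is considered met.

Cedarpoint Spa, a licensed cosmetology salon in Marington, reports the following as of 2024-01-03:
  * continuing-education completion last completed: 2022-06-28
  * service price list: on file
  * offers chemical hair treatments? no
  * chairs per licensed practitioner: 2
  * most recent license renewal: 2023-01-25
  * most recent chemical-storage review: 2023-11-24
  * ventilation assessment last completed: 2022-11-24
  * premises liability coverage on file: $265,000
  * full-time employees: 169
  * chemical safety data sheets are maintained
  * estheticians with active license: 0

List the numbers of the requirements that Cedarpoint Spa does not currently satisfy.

1. estheticians with active license 0 < 3 → not met
2. premises liability coverage $265,000 ≥ $250,000 → met
3. service price list present → met
4. ventilation assessment 405 days ago vs limit 365 → not met
5. continuing-education completion 554 days ago vs limit 540 → not met
6. chairs per licensed practitioner 2 > 1 → not met
7. condition 'offers chemical hair treatments' does not hold → requirement n/a → met
8. license renewal 343 days ago vs limit 365 → met
9. chemical safety data sheets present → met
10. chemical-storage review 40 days ago vs limit 45 → met
Not met: 1, 4, 5, 6

1, 4, 5, 6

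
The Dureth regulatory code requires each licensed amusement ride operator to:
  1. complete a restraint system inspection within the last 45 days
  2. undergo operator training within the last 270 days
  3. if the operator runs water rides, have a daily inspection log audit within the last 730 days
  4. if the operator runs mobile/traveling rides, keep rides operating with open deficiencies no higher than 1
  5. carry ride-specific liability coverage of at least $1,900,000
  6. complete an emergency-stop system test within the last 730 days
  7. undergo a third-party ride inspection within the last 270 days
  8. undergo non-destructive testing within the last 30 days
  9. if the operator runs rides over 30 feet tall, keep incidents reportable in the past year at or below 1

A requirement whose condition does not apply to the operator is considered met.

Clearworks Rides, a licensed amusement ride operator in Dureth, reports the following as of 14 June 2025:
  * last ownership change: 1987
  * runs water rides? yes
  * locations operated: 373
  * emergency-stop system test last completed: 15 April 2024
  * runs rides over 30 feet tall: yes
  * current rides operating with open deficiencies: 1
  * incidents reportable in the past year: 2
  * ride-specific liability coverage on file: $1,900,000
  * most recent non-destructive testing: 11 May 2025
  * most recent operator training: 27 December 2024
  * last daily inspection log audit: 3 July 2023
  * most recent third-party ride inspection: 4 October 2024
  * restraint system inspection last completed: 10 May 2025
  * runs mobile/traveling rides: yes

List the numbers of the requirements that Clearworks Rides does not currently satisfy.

8, 9

1. restraint system inspection 35 days ago vs limit 45 → met
2. operator training 169 days ago vs limit 270 → met
3. condition 'runs water rides' holds; daily inspection log audit 712 days ago vs limit 730 → met
4. condition 'runs mobile/traveling rides' holds; rides operating with open deficiencies 1 ≤ 1 → met
5. ride-specific liability coverage $1,900,000 ≥ $1,900,000 → met
6. emergency-stop system test 425 days ago vs limit 730 → met
7. third-party ride inspection 253 days ago vs limit 270 → met
8. non-destructive testing 34 days ago vs limit 30 → not met
9. condition 'runs rides over 30 feet tall' holds; incidents reportable in the past year 2 > 1 → not met
Not met: 8, 9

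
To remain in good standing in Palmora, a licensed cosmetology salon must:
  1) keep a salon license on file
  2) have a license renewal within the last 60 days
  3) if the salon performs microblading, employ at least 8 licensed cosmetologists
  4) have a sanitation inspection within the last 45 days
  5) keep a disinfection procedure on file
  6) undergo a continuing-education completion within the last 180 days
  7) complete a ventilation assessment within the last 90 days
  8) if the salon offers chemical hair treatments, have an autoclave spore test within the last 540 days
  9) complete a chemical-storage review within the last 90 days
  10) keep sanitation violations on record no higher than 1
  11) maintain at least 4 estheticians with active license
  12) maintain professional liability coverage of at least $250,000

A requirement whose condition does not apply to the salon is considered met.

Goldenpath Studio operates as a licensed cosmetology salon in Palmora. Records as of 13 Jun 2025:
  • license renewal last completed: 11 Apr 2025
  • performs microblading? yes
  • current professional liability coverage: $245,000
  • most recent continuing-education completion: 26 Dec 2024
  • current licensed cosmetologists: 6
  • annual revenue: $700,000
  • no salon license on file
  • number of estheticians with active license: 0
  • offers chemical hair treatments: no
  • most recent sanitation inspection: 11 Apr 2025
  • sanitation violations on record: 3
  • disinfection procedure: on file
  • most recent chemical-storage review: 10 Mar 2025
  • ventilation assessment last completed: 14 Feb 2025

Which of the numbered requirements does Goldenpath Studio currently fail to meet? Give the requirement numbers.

1, 2, 3, 4, 7, 9, 10, 11, 12

1. salon license absent → not met
2. license renewal 63 days ago vs limit 60 → not met
3. condition 'performs microblading' holds; licensed cosmetologists 6 < 8 → not met
4. sanitation inspection 63 days ago vs limit 45 → not met
5. disinfection procedure present → met
6. continuing-education completion 169 days ago vs limit 180 → met
7. ventilation assessment 119 days ago vs limit 90 → not met
8. condition 'offers chemical hair treatments' does not hold → requirement n/a → met
9. chemical-storage review 95 days ago vs limit 90 → not met
10. sanitation violations on record 3 > 1 → not met
11. estheticians with active license 0 < 4 → not met
12. professional liability coverage $245,000 < $250,000 → not met
Not met: 1, 2, 3, 4, 7, 9, 10, 11, 12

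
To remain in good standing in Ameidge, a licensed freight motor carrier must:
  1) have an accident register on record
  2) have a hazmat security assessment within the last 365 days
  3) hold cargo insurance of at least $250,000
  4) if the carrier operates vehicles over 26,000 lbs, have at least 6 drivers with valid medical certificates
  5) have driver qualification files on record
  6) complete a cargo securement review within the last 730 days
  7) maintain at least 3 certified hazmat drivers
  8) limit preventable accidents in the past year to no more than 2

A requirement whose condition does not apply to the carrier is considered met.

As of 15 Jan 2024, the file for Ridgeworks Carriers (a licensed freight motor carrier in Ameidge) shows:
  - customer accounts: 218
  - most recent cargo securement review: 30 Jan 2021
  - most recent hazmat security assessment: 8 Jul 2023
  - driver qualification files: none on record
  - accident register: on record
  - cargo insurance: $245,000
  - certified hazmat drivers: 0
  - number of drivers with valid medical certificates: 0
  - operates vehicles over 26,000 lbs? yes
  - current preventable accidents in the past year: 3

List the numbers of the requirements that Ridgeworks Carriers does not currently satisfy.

1. accident register present → met
2. hazmat security assessment 191 days ago vs limit 365 → met
3. cargo insurance $245,000 < $250,000 → not met
4. condition 'operates vehicles over 26,000 lbs' holds; drivers with valid medical certificates 0 < 6 → not met
5. driver qualification files absent → not met
6. cargo securement review 1080 days ago vs limit 730 → not met
7. certified hazmat drivers 0 < 3 → not met
8. preventable accidents in the past year 3 > 2 → not met
Not met: 3, 4, 5, 6, 7, 8

3, 4, 5, 6, 7, 8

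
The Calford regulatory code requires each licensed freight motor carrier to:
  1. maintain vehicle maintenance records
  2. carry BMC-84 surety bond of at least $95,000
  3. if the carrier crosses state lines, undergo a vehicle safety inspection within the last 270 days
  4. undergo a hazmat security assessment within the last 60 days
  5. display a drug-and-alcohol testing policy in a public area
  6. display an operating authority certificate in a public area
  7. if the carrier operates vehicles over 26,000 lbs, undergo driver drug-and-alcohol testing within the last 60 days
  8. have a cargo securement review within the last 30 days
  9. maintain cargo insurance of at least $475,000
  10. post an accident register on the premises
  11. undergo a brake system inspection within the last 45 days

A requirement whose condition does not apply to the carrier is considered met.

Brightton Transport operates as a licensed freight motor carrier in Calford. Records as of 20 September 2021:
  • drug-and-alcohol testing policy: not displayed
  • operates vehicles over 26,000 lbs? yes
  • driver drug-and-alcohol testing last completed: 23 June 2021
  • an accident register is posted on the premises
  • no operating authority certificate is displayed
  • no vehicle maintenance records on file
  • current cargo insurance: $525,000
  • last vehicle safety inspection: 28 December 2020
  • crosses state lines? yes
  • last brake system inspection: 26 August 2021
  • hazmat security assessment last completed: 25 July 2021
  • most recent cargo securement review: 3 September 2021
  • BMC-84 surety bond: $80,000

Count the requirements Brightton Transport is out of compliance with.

1. vehicle maintenance records absent → not met
2. BMC-84 surety bond $80,000 < $95,000 → not met
3. condition 'crosses state lines' holds; vehicle safety inspection 266 days ago vs limit 270 → met
4. hazmat security assessment 57 days ago vs limit 60 → met
5. drug-and-alcohol testing policy absent → not met
6. operating authority certificate absent → not met
7. condition 'operates vehicles over 26,000 lbs' holds; driver drug-and-alcohol testing 89 days ago vs limit 60 → not met
8. cargo securement review 17 days ago vs limit 30 → met
9. cargo insurance $525,000 ≥ $475,000 → met
10. accident register present → met
11. brake system inspection 25 days ago vs limit 45 → met
Not met: 5 of 11

5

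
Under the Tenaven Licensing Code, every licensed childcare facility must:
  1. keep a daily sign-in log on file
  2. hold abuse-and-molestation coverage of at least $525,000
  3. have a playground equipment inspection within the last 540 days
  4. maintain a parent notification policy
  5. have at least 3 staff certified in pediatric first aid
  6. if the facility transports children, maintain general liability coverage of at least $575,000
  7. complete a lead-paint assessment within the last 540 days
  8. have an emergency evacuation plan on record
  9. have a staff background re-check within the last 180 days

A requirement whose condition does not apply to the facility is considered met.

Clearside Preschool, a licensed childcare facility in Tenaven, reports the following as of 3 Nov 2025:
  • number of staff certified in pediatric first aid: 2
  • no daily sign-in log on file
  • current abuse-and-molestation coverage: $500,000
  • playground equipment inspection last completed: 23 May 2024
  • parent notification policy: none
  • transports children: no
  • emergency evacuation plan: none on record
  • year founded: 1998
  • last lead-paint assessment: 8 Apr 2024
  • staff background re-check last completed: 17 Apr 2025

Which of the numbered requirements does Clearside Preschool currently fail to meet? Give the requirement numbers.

1. daily sign-in log absent → not met
2. abuse-and-molestation coverage $500,000 < $525,000 → not met
3. playground equipment inspection 529 days ago vs limit 540 → met
4. parent notification policy absent → not met
5. staff certified in pediatric first aid 2 < 3 → not met
6. condition 'transports children' does not hold → requirement n/a → met
7. lead-paint assessment 574 days ago vs limit 540 → not met
8. emergency evacuation plan absent → not met
9. staff background re-check 200 days ago vs limit 180 → not met
Not met: 1, 2, 4, 5, 7, 8, 9

1, 2, 4, 5, 7, 8, 9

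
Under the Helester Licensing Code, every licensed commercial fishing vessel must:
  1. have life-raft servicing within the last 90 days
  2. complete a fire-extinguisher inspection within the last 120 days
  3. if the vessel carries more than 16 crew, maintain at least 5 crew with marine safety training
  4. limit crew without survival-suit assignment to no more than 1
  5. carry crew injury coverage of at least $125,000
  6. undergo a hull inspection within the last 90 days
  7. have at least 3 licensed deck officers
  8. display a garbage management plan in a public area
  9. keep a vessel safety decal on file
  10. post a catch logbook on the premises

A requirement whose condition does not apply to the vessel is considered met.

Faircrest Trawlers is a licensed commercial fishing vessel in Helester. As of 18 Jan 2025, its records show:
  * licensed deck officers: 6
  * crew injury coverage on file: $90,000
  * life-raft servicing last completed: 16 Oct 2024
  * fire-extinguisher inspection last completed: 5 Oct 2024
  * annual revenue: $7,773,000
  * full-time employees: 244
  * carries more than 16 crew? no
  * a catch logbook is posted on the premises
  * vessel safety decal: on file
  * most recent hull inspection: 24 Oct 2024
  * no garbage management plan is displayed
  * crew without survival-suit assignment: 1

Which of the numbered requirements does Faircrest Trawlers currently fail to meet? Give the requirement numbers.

1, 5, 8

1. life-raft servicing 94 days ago vs limit 90 → not met
2. fire-extinguisher inspection 105 days ago vs limit 120 → met
3. condition 'carries more than 16 crew' does not hold → requirement n/a → met
4. crew without survival-suit assignment 1 ≤ 1 → met
5. crew injury coverage $90,000 < $125,000 → not met
6. hull inspection 86 days ago vs limit 90 → met
7. licensed deck officers 6 ≥ 3 → met
8. garbage management plan absent → not met
9. vessel safety decal present → met
10. catch logbook present → met
Not met: 1, 5, 8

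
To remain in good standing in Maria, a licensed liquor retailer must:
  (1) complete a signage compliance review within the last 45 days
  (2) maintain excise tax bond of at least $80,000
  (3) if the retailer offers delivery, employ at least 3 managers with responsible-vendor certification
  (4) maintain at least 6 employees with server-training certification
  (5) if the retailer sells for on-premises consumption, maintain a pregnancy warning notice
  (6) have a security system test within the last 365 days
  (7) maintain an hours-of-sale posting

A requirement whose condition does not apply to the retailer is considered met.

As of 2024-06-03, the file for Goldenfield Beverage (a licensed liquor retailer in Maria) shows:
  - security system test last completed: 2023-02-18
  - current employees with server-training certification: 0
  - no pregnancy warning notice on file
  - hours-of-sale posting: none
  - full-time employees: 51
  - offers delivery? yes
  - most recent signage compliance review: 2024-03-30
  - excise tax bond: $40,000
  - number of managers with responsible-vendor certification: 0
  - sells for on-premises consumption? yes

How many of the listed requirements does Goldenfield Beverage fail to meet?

7

1. signage compliance review 65 days ago vs limit 45 → not met
2. excise tax bond $40,000 < $80,000 → not met
3. condition 'offers delivery' holds; managers with responsible-vendor certification 0 < 3 → not met
4. employees with server-training certification 0 < 6 → not met
5. condition 'sells for on-premises consumption' holds; pregnancy warning notice absent → not met
6. security system test 471 days ago vs limit 365 → not met
7. hours-of-sale posting absent → not met
Not met: 7 of 7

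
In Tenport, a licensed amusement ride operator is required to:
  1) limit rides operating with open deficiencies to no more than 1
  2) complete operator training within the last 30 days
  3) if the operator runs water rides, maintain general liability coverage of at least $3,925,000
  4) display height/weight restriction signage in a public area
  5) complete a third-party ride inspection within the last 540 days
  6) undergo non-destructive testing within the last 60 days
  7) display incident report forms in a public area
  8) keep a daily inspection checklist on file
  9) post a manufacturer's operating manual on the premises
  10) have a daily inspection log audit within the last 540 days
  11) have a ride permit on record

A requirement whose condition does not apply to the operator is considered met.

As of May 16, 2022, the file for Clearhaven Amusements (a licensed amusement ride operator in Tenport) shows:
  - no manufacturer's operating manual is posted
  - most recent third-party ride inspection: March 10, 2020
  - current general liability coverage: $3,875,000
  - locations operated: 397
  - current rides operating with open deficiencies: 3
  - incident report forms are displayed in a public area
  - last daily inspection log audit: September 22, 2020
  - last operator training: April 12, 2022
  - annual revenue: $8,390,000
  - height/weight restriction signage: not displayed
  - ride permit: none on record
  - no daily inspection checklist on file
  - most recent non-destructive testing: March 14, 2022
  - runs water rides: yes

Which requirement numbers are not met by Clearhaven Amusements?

1. rides operating with open deficiencies 3 > 1 → not met
2. operator training 34 days ago vs limit 30 → not met
3. condition 'runs water rides' holds; general liability coverage $3,875,000 < $3,925,000 → not met
4. height/weight restriction signage absent → not met
5. third-party ride inspection 797 days ago vs limit 540 → not met
6. non-destructive testing 63 days ago vs limit 60 → not met
7. incident report forms present → met
8. daily inspection checklist absent → not met
9. manufacturer's operating manual absent → not met
10. daily inspection log audit 601 days ago vs limit 540 → not met
11. ride permit absent → not met
Not met: 1, 2, 3, 4, 5, 6, 8, 9, 10, 11

1, 2, 3, 4, 5, 6, 8, 9, 10, 11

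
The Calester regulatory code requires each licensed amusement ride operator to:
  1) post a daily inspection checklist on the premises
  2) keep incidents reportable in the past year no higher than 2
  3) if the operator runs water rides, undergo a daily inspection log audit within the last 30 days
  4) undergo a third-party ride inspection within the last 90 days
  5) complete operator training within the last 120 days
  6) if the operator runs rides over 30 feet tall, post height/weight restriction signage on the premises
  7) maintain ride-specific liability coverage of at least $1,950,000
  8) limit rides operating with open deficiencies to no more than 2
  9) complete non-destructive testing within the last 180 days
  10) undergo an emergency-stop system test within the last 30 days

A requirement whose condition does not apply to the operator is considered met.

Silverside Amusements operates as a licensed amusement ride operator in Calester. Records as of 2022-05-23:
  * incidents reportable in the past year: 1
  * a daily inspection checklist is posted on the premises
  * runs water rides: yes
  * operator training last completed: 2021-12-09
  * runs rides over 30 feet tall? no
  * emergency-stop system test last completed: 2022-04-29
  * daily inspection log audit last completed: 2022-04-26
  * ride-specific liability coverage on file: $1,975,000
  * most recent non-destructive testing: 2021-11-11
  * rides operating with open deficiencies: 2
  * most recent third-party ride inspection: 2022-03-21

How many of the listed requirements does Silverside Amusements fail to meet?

1. daily inspection checklist present → met
2. incidents reportable in the past year 1 ≤ 2 → met
3. condition 'runs water rides' holds; daily inspection log audit 27 days ago vs limit 30 → met
4. third-party ride inspection 63 days ago vs limit 90 → met
5. operator training 165 days ago vs limit 120 → not met
6. condition 'runs rides over 30 feet tall' does not hold → requirement n/a → met
7. ride-specific liability coverage $1,975,000 ≥ $1,950,000 → met
8. rides operating with open deficiencies 2 ≤ 2 → met
9. non-destructive testing 193 days ago vs limit 180 → not met
10. emergency-stop system test 24 days ago vs limit 30 → met
Not met: 2 of 10

2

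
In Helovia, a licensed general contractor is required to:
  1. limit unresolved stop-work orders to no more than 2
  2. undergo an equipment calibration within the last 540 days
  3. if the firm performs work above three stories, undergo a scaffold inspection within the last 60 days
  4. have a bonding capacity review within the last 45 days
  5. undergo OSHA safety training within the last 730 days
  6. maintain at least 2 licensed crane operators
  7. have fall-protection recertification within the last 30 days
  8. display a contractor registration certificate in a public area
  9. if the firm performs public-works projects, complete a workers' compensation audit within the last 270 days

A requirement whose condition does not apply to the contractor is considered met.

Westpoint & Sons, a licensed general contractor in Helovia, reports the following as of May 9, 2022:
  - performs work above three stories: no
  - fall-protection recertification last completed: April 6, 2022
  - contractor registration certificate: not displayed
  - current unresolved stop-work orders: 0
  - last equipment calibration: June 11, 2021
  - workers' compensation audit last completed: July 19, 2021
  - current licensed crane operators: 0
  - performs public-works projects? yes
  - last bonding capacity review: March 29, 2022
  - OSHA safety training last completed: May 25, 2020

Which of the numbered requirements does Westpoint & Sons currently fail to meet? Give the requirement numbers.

6, 7, 8, 9

1. unresolved stop-work orders 0 ≤ 2 → met
2. equipment calibration 332 days ago vs limit 540 → met
3. condition 'performs work above three stories' does not hold → requirement n/a → met
4. bonding capacity review 41 days ago vs limit 45 → met
5. OSHA safety training 714 days ago vs limit 730 → met
6. licensed crane operators 0 < 2 → not met
7. fall-protection recertification 33 days ago vs limit 30 → not met
8. contractor registration certificate absent → not met
9. condition 'performs public-works projects' holds; workers' compensation audit 294 days ago vs limit 270 → not met
Not met: 6, 7, 8, 9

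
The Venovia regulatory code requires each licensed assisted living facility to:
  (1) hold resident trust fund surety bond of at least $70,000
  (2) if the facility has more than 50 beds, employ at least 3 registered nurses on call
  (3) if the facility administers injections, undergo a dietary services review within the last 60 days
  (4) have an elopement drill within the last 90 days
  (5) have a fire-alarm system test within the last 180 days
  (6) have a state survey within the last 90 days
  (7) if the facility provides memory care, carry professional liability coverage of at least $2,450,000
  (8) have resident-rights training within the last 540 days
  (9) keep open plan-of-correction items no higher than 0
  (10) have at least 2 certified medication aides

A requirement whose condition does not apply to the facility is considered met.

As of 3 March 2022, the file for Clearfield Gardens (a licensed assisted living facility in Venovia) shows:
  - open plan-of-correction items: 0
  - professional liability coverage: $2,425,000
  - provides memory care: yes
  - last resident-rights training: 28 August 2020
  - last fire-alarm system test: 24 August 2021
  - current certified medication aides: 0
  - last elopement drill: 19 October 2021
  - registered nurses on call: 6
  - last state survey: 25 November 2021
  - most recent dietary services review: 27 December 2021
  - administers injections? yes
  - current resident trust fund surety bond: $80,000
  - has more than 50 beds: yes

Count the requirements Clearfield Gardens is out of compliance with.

1. resident trust fund surety bond $80,000 ≥ $70,000 → met
2. condition 'has more than 50 beds' holds; registered nurses on call 6 ≥ 3 → met
3. condition 'administers injections' holds; dietary services review 66 days ago vs limit 60 → not met
4. elopement drill 135 days ago vs limit 90 → not met
5. fire-alarm system test 191 days ago vs limit 180 → not met
6. state survey 98 days ago vs limit 90 → not met
7. condition 'provides memory care' holds; professional liability coverage $2,425,000 < $2,450,000 → not met
8. resident-rights training 552 days ago vs limit 540 → not met
9. open plan-of-correction items 0 ≤ 0 → met
10. certified medication aides 0 < 2 → not met
Not met: 7 of 10

7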